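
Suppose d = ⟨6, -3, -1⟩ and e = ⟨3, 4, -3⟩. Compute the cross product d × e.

i: (-3)·(-3) - (-1)·4 = 9 - (-4) = 13
j: (-1)·3 - 6·(-3) = -3 - (-18) = 15
k: 6·4 - (-3)·3 = 24 - (-9) = 33
d × e = (13, 15, 33)

(13, 15, 33)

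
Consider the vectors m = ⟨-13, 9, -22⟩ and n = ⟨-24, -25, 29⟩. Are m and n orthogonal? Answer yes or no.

no

m · n = (-13)·(-24) + 9·(-25) + (-22)·29 = 312 - 225 - 638 = -551
Nonzero, so the vectors are not orthogonal.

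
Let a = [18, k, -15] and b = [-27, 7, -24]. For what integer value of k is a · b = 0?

18

a · b = 18·(-27) + k·7 + (-15)·(-24) = -126 + 7k
Set equal to 0: 7k = 126, so k = 18.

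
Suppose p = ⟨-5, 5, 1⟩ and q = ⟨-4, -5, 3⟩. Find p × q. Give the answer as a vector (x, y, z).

(20, 11, 45)

i: 5·3 - 1·(-5) = 15 - (-5) = 20
j: 1·(-4) - (-5)·3 = -4 - (-15) = 11
k: (-5)·(-5) - 5·(-4) = 25 - (-20) = 45
p × q = (20, 11, 45)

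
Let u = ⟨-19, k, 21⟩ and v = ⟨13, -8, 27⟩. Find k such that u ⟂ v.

40

u · v = (-19)·13 + k·(-8) + 21·27 = 320 - 8k
Set equal to 0: -8k = -320, so k = 40.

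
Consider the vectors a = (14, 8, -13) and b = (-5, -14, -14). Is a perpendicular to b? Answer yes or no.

a · b = 14·(-5) + 8·(-14) + (-13)·(-14) = -70 - 112 + 182 = 0
Zero, so the vectors are orthogonal.

yes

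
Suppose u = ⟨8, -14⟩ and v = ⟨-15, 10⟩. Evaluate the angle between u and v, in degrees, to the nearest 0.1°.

u · v = 8·(-15) + (-14)·10 = -120 - 140 = -260
|u|² = 64 + 196 = 260,  |u| = √260 ≈ 16.124515
|v|² = 225 + 100 = 325,  |v| = √325 ≈ 18.027756
cos θ = -260 / (16.124515 · 18.027756) ≈ -0.89443
θ = arccos(-0.89443) ≈ 153.4°

153.4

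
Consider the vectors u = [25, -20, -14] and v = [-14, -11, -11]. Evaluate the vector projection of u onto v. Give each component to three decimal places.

u · v = 25·(-14) + (-20)·(-11) + (-14)·(-11) = -350 + 220 + 154 = 24
|v|² = 196 + 121 + 121 = 438
proj_v u = (24/438) · (-14, -11, -11) ≈ (-0.767, -0.603, -0.603)

(-0.767, -0.603, -0.603)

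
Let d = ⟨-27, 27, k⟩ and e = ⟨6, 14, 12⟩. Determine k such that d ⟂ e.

-18

d · e = (-27)·6 + 27·14 + k·12 = 216 + 12k
Set equal to 0: 12k = -216, so k = -18.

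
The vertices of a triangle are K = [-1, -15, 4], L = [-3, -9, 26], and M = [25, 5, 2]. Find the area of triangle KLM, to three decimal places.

KL = (-2, 6, 22),  KM = (26, 20, -2)
i: 6·(-2) - 22·20 = -12 - 440 = -452
j: 22·26 - (-2)·(-2) = 572 - 4 = 568
k: (-2)·20 - 6·26 = -40 - 156 = -196
KL × KM = (-452, 568, -196)
|KL × KM| = √565344 ≈ 751.8936
area = ½ · 751.8936 ≈ 375.947

375.947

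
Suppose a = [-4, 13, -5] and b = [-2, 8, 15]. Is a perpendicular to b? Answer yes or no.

a · b = (-4)·(-2) + 13·8 + (-5)·15 = 8 + 104 - 75 = 37
Nonzero, so the vectors are not orthogonal.

no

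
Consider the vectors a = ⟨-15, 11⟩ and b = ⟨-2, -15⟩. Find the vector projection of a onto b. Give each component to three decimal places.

a · b = (-15)·(-2) + 11·(-15) = 30 - 165 = -135
|b|² = 4 + 225 = 229
proj_b a = (-135/229) · (-2, -15) ≈ (1.179, 8.843)

(1.179, 8.843)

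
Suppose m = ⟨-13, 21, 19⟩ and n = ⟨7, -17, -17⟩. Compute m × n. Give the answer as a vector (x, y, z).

i: 21·(-17) - 19·(-17) = -357 - (-323) = -34
j: 19·7 - (-13)·(-17) = 133 - 221 = -88
k: (-13)·(-17) - 21·7 = 221 - 147 = 74
m × n = (-34, -88, 74)

(-34, -88, 74)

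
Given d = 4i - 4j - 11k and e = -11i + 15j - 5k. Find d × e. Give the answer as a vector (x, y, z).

i: (-4)·(-5) - (-11)·15 = 20 - (-165) = 185
j: (-11)·(-11) - 4·(-5) = 121 - (-20) = 141
k: 4·15 - (-4)·(-11) = 60 - 44 = 16
d × e = (185, 141, 16)

(185, 141, 16)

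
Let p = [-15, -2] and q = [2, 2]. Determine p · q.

-34

p · q = (-15)·2 + (-2)·2 = -30 - 4 = -34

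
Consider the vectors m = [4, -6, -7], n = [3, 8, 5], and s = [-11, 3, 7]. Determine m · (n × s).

-59

n × s:
i: 8·7 - 5·3 = 56 - 15 = 41
j: 5·(-11) - 3·7 = -55 - 21 = -76
k: 3·3 - 8·(-11) = 9 - (-88) = 97
n × s = (41, -76, 97)
m · (n × s) = 4·41 + (-6)·(-76) + (-7)·97 = 164 + 456 - 679 = -59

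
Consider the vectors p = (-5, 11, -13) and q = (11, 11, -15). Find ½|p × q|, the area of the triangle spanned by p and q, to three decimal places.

i: 11·(-15) - (-13)·11 = -165 - (-143) = -22
j: (-13)·11 - (-5)·(-15) = -143 - 75 = -218
k: (-5)·11 - 11·11 = -55 - 121 = -176
p × q = (-22, -218, -176)
|p × q| = √((-22)² + (-218)² + (-176)²) = √78984 ≈ 281.0409
area = ½ · 281.0409 ≈ 140.520

140.520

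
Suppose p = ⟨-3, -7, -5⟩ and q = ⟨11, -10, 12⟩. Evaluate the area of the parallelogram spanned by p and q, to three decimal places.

172.528

i: (-7)·12 - (-5)·(-10) = -84 - 50 = -134
j: (-5)·11 - (-3)·12 = -55 - (-36) = -19
k: (-3)·(-10) - (-7)·11 = 30 - (-77) = 107
p × q = (-134, -19, 107)
|p × q| = √((-134)² + (-19)² + 107²) = √29766 ≈ 172.5283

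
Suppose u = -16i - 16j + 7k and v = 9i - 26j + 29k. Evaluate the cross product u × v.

i: (-16)·29 - 7·(-26) = -464 - (-182) = -282
j: 7·9 - (-16)·29 = 63 - (-464) = 527
k: (-16)·(-26) - (-16)·9 = 416 - (-144) = 560
u × v = (-282, 527, 560)

(-282, 527, 560)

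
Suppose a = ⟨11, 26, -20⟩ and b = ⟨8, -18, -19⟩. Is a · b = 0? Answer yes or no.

a · b = 11·8 + 26·(-18) + (-20)·(-19) = 88 - 468 + 380 = 0
Zero, so the vectors are orthogonal.

yes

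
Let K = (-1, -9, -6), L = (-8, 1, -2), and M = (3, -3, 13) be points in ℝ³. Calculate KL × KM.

(166, 149, -82)

KL = (-7, 10, 4)
KM = (4, 6, 19)
i: 10·19 - 4·6 = 190 - 24 = 166
j: 4·4 - (-7)·19 = 16 - (-133) = 149
k: (-7)·6 - 10·4 = -42 - 40 = -82
KL × KM = (166, 149, -82)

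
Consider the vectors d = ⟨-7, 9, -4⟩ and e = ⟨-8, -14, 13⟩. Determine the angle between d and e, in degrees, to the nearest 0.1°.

d · e = (-7)·(-8) + 9·(-14) + (-4)·13 = 56 - 126 - 52 = -122
|d|² = 49 + 81 + 16 = 146,  |d| = √146 ≈ 12.083046
|e|² = 64 + 196 + 169 = 429,  |e| = √429 ≈ 20.712315
cos θ = -122 / (12.083046 · 20.712315) ≈ -0.48748
θ = arccos(-0.48748) ≈ 119.2°

119.2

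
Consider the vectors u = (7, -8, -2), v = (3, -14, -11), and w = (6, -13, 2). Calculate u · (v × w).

v × w:
i: (-14)·2 - (-11)·(-13) = -28 - 143 = -171
j: (-11)·6 - 3·2 = -66 - 6 = -72
k: 3·(-13) - (-14)·6 = -39 - (-84) = 45
v × w = (-171, -72, 45)
u · (v × w) = 7·(-171) + (-8)·(-72) + (-2)·45 = -1197 + 576 - 90 = -711

-711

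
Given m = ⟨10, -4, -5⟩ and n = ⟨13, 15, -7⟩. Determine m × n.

(103, 5, 202)

i: (-4)·(-7) - (-5)·15 = 28 - (-75) = 103
j: (-5)·13 - 10·(-7) = -65 - (-70) = 5
k: 10·15 - (-4)·13 = 150 - (-52) = 202
m × n = (103, 5, 202)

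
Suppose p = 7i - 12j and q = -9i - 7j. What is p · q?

21

p · q = 7·(-9) + (-12)·(-7) = -63 + 84 = 21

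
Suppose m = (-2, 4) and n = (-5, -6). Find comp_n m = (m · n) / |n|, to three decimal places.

m · n = (-2)·(-5) + 4·(-6) = 10 - 24 = -14
|n| = √(25 + 36) = √61 ≈ 7.8102
comp_n m = -14 / √61 ≈ -1.793

-1.793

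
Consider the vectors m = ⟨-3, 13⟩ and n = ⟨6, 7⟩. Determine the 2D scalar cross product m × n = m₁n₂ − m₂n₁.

(-3)·7 - 13·6 = -21 - 78 = -99

-99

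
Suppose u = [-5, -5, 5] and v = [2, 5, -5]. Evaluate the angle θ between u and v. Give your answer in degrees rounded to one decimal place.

u · v = (-5)·2 + (-5)·5 + 5·(-5) = -10 - 25 - 25 = -60
|u|² = 25 + 25 + 25 = 75,  |u| = √75 ≈ 8.660254
|v|² = 4 + 25 + 25 = 54,  |v| = √54 ≈ 7.348469
cos θ = -60 / (8.660254 · 7.348469) ≈ -0.94281
θ = arccos(-0.94281) ≈ 160.5°

160.5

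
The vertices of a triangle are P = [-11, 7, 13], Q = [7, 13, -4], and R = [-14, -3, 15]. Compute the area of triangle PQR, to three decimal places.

PQ = (18, 6, -17),  PR = (-3, -10, 2)
i: 6·2 - (-17)·(-10) = 12 - 170 = -158
j: (-17)·(-3) - 18·2 = 51 - 36 = 15
k: 18·(-10) - 6·(-3) = -180 - (-18) = -162
PQ × PR = (-158, 15, -162)
|PQ × PR| = √51433 ≈ 226.7884
area = ½ · 226.7884 ≈ 113.394

113.394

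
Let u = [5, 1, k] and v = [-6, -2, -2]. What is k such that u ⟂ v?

u · v = 5·(-6) + 1·(-2) + k·(-2) = -32 - 2k
Set equal to 0: -2k = 32, so k = -16.

-16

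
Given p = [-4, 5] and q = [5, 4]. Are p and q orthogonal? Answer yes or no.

p · q = (-4)·5 + 5·4 = -20 + 20 = 0
Zero, so the vectors are orthogonal.

yes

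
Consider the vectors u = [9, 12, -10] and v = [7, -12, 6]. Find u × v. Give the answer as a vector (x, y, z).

i: 12·6 - (-10)·(-12) = 72 - 120 = -48
j: (-10)·7 - 9·6 = -70 - 54 = -124
k: 9·(-12) - 12·7 = -108 - 84 = -192
u × v = (-48, -124, -192)

(-48, -124, -192)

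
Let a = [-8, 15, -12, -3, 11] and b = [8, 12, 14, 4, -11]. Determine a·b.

a · b = (-8)·8 + 15·12 + (-12)·14 + (-3)·4 + 11·(-11) = -64 + 180 - 168 - 12 - 121 = -185

-185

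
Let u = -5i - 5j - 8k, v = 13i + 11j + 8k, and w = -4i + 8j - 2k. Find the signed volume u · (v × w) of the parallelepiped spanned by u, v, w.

v × w:
i: 11·(-2) - 8·8 = -22 - 64 = -86
j: 8·(-4) - 13·(-2) = -32 - (-26) = -6
k: 13·8 - 11·(-4) = 104 - (-44) = 148
v × w = (-86, -6, 148)
u · (v × w) = (-5)·(-86) + (-5)·(-6) + (-8)·148 = 430 + 30 - 1184 = -724

-724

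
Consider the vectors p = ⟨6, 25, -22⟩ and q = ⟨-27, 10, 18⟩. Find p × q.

i: 25·18 - (-22)·10 = 450 - (-220) = 670
j: (-22)·(-27) - 6·18 = 594 - 108 = 486
k: 6·10 - 25·(-27) = 60 - (-675) = 735
p × q = (670, 486, 735)

(670, 486, 735)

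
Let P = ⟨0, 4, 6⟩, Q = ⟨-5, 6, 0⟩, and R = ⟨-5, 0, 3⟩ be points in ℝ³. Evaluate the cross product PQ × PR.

PQ = (-5, 2, -6)
PR = (-5, -4, -3)
i: 2·(-3) - (-6)·(-4) = -6 - 24 = -30
j: (-6)·(-5) - (-5)·(-3) = 30 - 15 = 15
k: (-5)·(-4) - 2·(-5) = 20 - (-10) = 30
PQ × PR = (-30, 15, 30)

(-30, 15, 30)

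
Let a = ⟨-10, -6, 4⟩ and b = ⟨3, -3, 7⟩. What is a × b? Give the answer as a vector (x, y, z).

i: (-6)·7 - 4·(-3) = -42 - (-12) = -30
j: 4·3 - (-10)·7 = 12 - (-70) = 82
k: (-10)·(-3) - (-6)·3 = 30 - (-18) = 48
a × b = (-30, 82, 48)

(-30, 82, 48)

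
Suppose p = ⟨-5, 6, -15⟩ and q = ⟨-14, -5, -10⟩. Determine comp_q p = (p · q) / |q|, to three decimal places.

p · q = (-5)·(-14) + 6·(-5) + (-15)·(-10) = 70 - 30 + 150 = 190
|q| = √(196 + 25 + 100) = √321 ≈ 17.9165
comp_q p = 190 / √321 ≈ 10.605

10.605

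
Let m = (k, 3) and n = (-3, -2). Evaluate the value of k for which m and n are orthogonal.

-2

m · n = k·(-3) + 3·(-2) = -6 - 3k
Set equal to 0: -3k = 6, so k = -2.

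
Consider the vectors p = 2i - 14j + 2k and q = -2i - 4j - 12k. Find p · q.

28

p · q = 2·(-2) + (-14)·(-4) + 2·(-12) = -4 + 56 - 24 = 28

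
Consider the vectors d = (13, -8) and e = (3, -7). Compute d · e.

95

d · e = 13·3 + (-8)·(-7) = 39 + 56 = 95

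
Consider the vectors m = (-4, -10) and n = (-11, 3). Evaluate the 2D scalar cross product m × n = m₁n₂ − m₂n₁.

-122

(-4)·3 - (-10)·(-11) = -12 - 110 = -122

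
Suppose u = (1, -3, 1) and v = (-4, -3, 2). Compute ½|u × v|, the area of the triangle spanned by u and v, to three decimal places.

8.216

i: (-3)·2 - 1·(-3) = -6 - (-3) = -3
j: 1·(-4) - 1·2 = -4 - 2 = -6
k: 1·(-3) - (-3)·(-4) = -3 - 12 = -15
u × v = (-3, -6, -15)
|u × v| = √((-3)² + (-6)² + (-15)²) = √270 ≈ 16.4317
area = ½ · 16.4317 ≈ 8.216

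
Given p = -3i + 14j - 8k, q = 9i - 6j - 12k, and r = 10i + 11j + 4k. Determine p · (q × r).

q × r:
i: (-6)·4 - (-12)·11 = -24 - (-132) = 108
j: (-12)·10 - 9·4 = -120 - 36 = -156
k: 9·11 - (-6)·10 = 99 - (-60) = 159
q × r = (108, -156, 159)
p · (q × r) = (-3)·108 + 14·(-156) + (-8)·159 = -324 - 2184 - 1272 = -3780

-3780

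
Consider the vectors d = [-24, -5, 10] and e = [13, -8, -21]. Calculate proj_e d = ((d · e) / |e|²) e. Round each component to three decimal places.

d · e = (-24)·13 + (-5)·(-8) + 10·(-21) = -312 + 40 - 210 = -482
|e|² = 169 + 64 + 441 = 674
proj_e d = (-482/674) · (13, -8, -21) ≈ (-9.297, 5.721, 15.018)

(-9.297, 5.721, 15.018)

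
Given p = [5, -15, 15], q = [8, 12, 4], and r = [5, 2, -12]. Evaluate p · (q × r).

-3160

q × r:
i: 12·(-12) - 4·2 = -144 - 8 = -152
j: 4·5 - 8·(-12) = 20 - (-96) = 116
k: 8·2 - 12·5 = 16 - 60 = -44
q × r = (-152, 116, -44)
p · (q × r) = 5·(-152) + (-15)·116 + 15·(-44) = -760 - 1740 - 660 = -3160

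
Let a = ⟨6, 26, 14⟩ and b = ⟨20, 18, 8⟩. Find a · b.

700

a · b = 6·20 + 26·18 + 14·8 = 120 + 468 + 112 = 700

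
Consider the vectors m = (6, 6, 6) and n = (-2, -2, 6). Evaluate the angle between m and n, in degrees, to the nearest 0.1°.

80.0

m · n = 6·(-2) + 6·(-2) + 6·6 = -12 - 12 + 36 = 12
|m|² = 36 + 36 + 36 = 108,  |m| = √108 ≈ 10.392305
|n|² = 4 + 4 + 36 = 44,  |n| = √44 ≈ 6.633250
cos θ = 12 / (10.392305 · 6.633250) ≈ 0.17408
θ = arccos(0.17408) ≈ 80.0°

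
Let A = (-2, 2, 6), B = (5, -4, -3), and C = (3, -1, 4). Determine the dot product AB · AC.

AB = B − A = (7, -6, -9)
AC = C − A = (5, -3, -2)
AB · AC = 7·5 + (-6)·(-3) + (-9)·(-2) = 35 + 18 + 18 = 71

71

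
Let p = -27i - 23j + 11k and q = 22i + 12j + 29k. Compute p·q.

p · q = (-27)·22 + (-23)·12 + 11·29 = -594 - 276 + 319 = -551

-551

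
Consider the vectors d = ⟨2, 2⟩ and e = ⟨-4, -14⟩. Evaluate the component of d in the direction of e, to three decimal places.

d · e = 2·(-4) + 2·(-14) = -8 - 28 = -36
|e| = √(16 + 196) = √212 ≈ 14.5602
comp_e d = -36 / √212 ≈ -2.472

-2.472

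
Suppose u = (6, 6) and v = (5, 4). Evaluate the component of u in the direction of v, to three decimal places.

u · v = 6·5 + 6·4 = 30 + 24 = 54
|v| = √(25 + 16) = √41 ≈ 6.4031
comp_v u = 54 / √41 ≈ 8.433

8.433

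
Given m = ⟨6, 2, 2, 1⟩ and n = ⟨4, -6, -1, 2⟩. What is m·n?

12

m · n = 6·4 + 2·(-6) + 2·(-1) + 1·2 = 24 - 12 - 2 + 2 = 12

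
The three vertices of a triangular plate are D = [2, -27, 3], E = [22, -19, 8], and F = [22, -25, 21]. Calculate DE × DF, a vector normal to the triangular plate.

DE = (20, 8, 5)
DF = (20, 2, 18)
i: 8·18 - 5·2 = 144 - 10 = 134
j: 5·20 - 20·18 = 100 - 360 = -260
k: 20·2 - 8·20 = 40 - 160 = -120
DE × DF = (134, -260, -120)

(134, -260, -120)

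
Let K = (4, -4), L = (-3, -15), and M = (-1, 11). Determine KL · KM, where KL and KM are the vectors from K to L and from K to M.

-130

KL = L − K = (-7, -11)
KM = M − K = (-5, 15)
KL · KM = (-7)·(-5) + (-11)·15 = 35 - 165 = -130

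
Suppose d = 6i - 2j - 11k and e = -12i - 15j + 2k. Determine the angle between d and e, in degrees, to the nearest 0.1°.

d · e = 6·(-12) + (-2)·(-15) + (-11)·2 = -72 + 30 - 22 = -64
|d|² = 36 + 4 + 121 = 161,  |d| = √161 ≈ 12.688578
|e|² = 144 + 225 + 4 = 373,  |e| = √373 ≈ 19.313208
cos θ = -64 / (12.688578 · 19.313208) ≈ -0.26116
θ = arccos(-0.26116) ≈ 105.1°

105.1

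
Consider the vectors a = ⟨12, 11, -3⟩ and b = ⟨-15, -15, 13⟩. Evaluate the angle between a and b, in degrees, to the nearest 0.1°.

158.8

a · b = 12·(-15) + 11·(-15) + (-3)·13 = -180 - 165 - 39 = -384
|a|² = 144 + 121 + 9 = 274,  |a| = √274 ≈ 16.552945
|b|² = 225 + 225 + 169 = 619,  |b| = √619 ≈ 24.879711
cos θ = -384 / (16.552945 · 24.879711) ≈ -0.93242
θ = arccos(-0.93242) ≈ 158.8°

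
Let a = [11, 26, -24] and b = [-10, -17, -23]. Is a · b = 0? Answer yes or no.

yes

a · b = 11·(-10) + 26·(-17) + (-24)·(-23) = -110 - 442 + 552 = 0
Zero, so the vectors are orthogonal.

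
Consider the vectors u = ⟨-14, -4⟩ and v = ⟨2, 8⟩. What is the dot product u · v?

-60

u · v = (-14)·2 + (-4)·8 = -28 - 32 = -60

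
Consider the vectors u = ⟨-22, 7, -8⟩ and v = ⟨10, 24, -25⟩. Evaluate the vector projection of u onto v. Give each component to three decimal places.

u · v = (-22)·10 + 7·24 + (-8)·(-25) = -220 + 168 + 200 = 148
|v|² = 100 + 576 + 625 = 1301
proj_v u = (148/1301) · (10, 24, -25) ≈ (1.138, 2.730, -2.844)

(1.138, 2.730, -2.844)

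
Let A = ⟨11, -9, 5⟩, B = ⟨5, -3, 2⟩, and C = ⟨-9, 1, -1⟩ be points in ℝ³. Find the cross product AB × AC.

AB = (-6, 6, -3)
AC = (-20, 10, -6)
i: 6·(-6) - (-3)·10 = -36 - (-30) = -6
j: (-3)·(-20) - (-6)·(-6) = 60 - 36 = 24
k: (-6)·10 - 6·(-20) = -60 - (-120) = 60
AB × AC = (-6, 24, 60)

(-6, 24, 60)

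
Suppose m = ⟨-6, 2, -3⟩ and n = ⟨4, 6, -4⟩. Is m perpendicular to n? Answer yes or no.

yes

m · n = (-6)·4 + 2·6 + (-3)·(-4) = -24 + 12 + 12 = 0
Zero, so the vectors are orthogonal.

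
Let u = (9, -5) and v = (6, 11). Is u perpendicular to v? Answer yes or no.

u · v = 9·6 + (-5)·11 = 54 - 55 = -1
Nonzero, so the vectors are not orthogonal.

no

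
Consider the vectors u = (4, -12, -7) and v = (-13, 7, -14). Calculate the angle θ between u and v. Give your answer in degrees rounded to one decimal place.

u · v = 4·(-13) + (-12)·7 + (-7)·(-14) = -52 - 84 + 98 = -38
|u|² = 16 + 144 + 49 = 209,  |u| = √209 ≈ 14.456832
|v|² = 169 + 49 + 196 = 414,  |v| = √414 ≈ 20.346990
cos θ = -38 / (14.456832 · 20.346990) ≈ -0.12918
θ = arccos(-0.12918) ≈ 97.4°

97.4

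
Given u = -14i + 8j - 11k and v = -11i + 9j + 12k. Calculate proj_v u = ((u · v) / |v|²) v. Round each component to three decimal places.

(-2.988, 2.445, 3.260)

u · v = (-14)·(-11) + 8·9 + (-11)·12 = 154 + 72 - 132 = 94
|v|² = 121 + 81 + 144 = 346
proj_v u = (94/346) · (-11, 9, 12) ≈ (-2.988, 2.445, 3.260)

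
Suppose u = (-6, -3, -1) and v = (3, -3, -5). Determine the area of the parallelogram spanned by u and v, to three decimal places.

i: (-3)·(-5) - (-1)·(-3) = 15 - 3 = 12
j: (-1)·3 - (-6)·(-5) = -3 - 30 = -33
k: (-6)·(-3) - (-3)·3 = 18 - (-9) = 27
u × v = (12, -33, 27)
|u × v| = √(12² + (-33)² + 27²) = √1962 ≈ 44.2945

44.294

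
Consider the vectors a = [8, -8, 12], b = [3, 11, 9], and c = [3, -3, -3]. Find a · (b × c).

b × c:
i: 11·(-3) - 9·(-3) = -33 - (-27) = -6
j: 9·3 - 3·(-3) = 27 - (-9) = 36
k: 3·(-3) - 11·3 = -9 - 33 = -42
b × c = (-6, 36, -42)
a · (b × c) = 8·(-6) + (-8)·36 + 12·(-42) = -48 - 288 - 504 = -840

-840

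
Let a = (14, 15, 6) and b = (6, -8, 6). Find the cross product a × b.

(138, -48, -202)

i: 15·6 - 6·(-8) = 90 - (-48) = 138
j: 6·6 - 14·6 = 36 - 84 = -48
k: 14·(-8) - 15·6 = -112 - 90 = -202
a × b = (138, -48, -202)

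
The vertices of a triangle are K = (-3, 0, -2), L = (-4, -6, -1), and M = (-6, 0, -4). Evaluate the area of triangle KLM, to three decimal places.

KL = (-1, -6, 1),  KM = (-3, 0, -2)
i: (-6)·(-2) - 1·0 = 12 - 0 = 12
j: 1·(-3) - (-1)·(-2) = -3 - 2 = -5
k: (-1)·0 - (-6)·(-3) = 0 - 18 = -18
KL × KM = (12, -5, -18)
|KL × KM| = √493 ≈ 22.2036
area = ½ · 22.2036 ≈ 11.102

11.102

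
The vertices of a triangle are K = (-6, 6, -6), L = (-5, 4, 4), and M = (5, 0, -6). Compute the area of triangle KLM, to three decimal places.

KL = (1, -2, 10),  KM = (11, -6, 0)
i: (-2)·0 - 10·(-6) = 0 - (-60) = 60
j: 10·11 - 1·0 = 110 - 0 = 110
k: 1·(-6) - (-2)·11 = -6 - (-22) = 16
KL × KM = (60, 110, 16)
|KL × KM| = √15956 ≈ 126.3171
area = ½ · 126.3171 ≈ 63.159

63.159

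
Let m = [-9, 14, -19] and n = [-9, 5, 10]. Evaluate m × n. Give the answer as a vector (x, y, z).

(235, 261, 81)

i: 14·10 - (-19)·5 = 140 - (-95) = 235
j: (-19)·(-9) - (-9)·10 = 171 - (-90) = 261
k: (-9)·5 - 14·(-9) = -45 - (-126) = 81
m × n = (235, 261, 81)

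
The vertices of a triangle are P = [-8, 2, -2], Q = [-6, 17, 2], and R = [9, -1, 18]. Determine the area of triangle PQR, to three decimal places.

PQ = (2, 15, 4),  PR = (17, -3, 20)
i: 15·20 - 4·(-3) = 300 - (-12) = 312
j: 4·17 - 2·20 = 68 - 40 = 28
k: 2·(-3) - 15·17 = -6 - 255 = -261
PQ × PR = (312, 28, -261)
|PQ × PR| = √166249 ≈ 407.7364
area = ½ · 407.7364 ≈ 203.868

203.868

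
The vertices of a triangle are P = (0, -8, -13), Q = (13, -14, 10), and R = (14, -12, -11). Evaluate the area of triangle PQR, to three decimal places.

154.143

PQ = (13, -6, 23),  PR = (14, -4, 2)
i: (-6)·2 - 23·(-4) = -12 - (-92) = 80
j: 23·14 - 13·2 = 322 - 26 = 296
k: 13·(-4) - (-6)·14 = -52 - (-84) = 32
PQ × PR = (80, 296, 32)
|PQ × PR| = √95040 ≈ 308.2856
area = ½ · 308.2856 ≈ 154.143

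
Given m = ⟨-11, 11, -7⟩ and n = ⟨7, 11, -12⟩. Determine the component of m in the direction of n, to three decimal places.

m · n = (-11)·7 + 11·11 + (-7)·(-12) = -77 + 121 + 84 = 128
|n| = √(49 + 121 + 144) = √314 ≈ 17.7200
comp_n m = 128 / √314 ≈ 7.223

7.223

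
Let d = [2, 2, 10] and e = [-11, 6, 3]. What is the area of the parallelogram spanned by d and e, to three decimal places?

i: 2·3 - 10·6 = 6 - 60 = -54
j: 10·(-11) - 2·3 = -110 - 6 = -116
k: 2·6 - 2·(-11) = 12 - (-22) = 34
d × e = (-54, -116, 34)
|d × e| = √((-54)² + (-116)² + 34²) = √17528 ≈ 132.3934

132.393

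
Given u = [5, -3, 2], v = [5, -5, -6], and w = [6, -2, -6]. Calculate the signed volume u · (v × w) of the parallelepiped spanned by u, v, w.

148

v × w:
i: (-5)·(-6) - (-6)·(-2) = 30 - 12 = 18
j: (-6)·6 - 5·(-6) = -36 - (-30) = -6
k: 5·(-2) - (-5)·6 = -10 - (-30) = 20
v × w = (18, -6, 20)
u · (v × w) = 5·18 + (-3)·(-6) + 2·20 = 90 + 18 + 40 = 148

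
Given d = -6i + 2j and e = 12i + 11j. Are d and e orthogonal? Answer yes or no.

d · e = (-6)·12 + 2·11 = -72 + 22 = -50
Nonzero, so the vectors are not orthogonal.

no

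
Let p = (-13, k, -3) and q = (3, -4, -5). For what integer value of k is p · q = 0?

p · q = (-13)·3 + k·(-4) + (-3)·(-5) = -24 - 4k
Set equal to 0: -4k = 24, so k = -6.

-6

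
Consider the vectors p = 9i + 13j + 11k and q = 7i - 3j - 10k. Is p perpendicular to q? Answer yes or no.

p · q = 9·7 + 13·(-3) + 11·(-10) = 63 - 39 - 110 = -86
Nonzero, so the vectors are not orthogonal.

no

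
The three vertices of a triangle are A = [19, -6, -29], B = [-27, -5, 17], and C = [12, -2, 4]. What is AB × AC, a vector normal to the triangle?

AB = (-46, 1, 46)
AC = (-7, 4, 33)
i: 1·33 - 46·4 = 33 - 184 = -151
j: 46·(-7) - (-46)·33 = -322 - (-1518) = 1196
k: (-46)·4 - 1·(-7) = -184 - (-7) = -177
AB × AC = (-151, 1196, -177)

(-151, 1196, -177)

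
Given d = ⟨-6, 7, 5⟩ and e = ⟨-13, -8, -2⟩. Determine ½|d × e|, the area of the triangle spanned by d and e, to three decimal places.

80.508

i: 7·(-2) - 5·(-8) = -14 - (-40) = 26
j: 5·(-13) - (-6)·(-2) = -65 - 12 = -77
k: (-6)·(-8) - 7·(-13) = 48 - (-91) = 139
d × e = (26, -77, 139)
|d × e| = √(26² + (-77)² + 139²) = √25926 ≈ 161.0155
area = ½ · 161.0155 ≈ 80.508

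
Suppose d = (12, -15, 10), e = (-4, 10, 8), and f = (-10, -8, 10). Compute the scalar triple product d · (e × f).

3888

e × f:
i: 10·10 - 8·(-8) = 100 - (-64) = 164
j: 8·(-10) - (-4)·10 = -80 - (-40) = -40
k: (-4)·(-8) - 10·(-10) = 32 - (-100) = 132
e × f = (164, -40, 132)
d · (e × f) = 12·164 + (-15)·(-40) + 10·132 = 1968 + 600 + 1320 = 3888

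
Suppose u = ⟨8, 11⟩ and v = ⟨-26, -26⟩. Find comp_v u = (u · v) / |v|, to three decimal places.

u · v = 8·(-26) + 11·(-26) = -208 - 286 = -494
|v| = √(676 + 676) = √1352 ≈ 36.7696
comp_v u = -494 / √1352 ≈ -13.435

-13.435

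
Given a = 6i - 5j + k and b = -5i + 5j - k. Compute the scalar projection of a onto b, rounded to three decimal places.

a · b = 6·(-5) + (-5)·5 + 1·(-1) = -30 - 25 - 1 = -56
|b| = √(25 + 25 + 1) = √51 ≈ 7.1414
comp_b a = -56 / √51 ≈ -7.842

-7.842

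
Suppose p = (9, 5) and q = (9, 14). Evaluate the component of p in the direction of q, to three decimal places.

p · q = 9·9 + 5·14 = 81 + 70 = 151
|q| = √(81 + 196) = √277 ≈ 16.6433
comp_q p = 151 / √277 ≈ 9.073

9.073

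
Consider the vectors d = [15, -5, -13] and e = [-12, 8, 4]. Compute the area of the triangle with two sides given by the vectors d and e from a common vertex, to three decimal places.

70.484

i: (-5)·4 - (-13)·8 = -20 - (-104) = 84
j: (-13)·(-12) - 15·4 = 156 - 60 = 96
k: 15·8 - (-5)·(-12) = 120 - 60 = 60
d × e = (84, 96, 60)
|d × e| = √(84² + 96² + 60²) = √19872 ≈ 140.9681
area = ½ · 140.9681 ≈ 70.484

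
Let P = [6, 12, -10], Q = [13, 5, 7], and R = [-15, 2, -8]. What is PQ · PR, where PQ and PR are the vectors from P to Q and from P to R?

PQ = Q − P = (7, -7, 17)
PR = R − P = (-21, -10, 2)
PQ · PR = 7·(-21) + (-7)·(-10) + 17·2 = -147 + 70 + 34 = -43

-43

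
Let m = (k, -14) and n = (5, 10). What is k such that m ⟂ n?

m · n = k·5 + (-14)·10 = -140 + 5k
Set equal to 0: 5k = 140, so k = 28.

28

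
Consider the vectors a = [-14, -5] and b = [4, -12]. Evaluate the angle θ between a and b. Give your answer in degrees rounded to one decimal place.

a · b = (-14)·4 + (-5)·(-12) = -56 + 60 = 4
|a|² = 196 + 25 = 221,  |a| = √221 ≈ 14.866069
|b|² = 16 + 144 = 160,  |b| = √160 ≈ 12.649111
cos θ = 4 / (14.866069 · 12.649111) ≈ 0.02127
θ = arccos(0.02127) ≈ 88.8°

88.8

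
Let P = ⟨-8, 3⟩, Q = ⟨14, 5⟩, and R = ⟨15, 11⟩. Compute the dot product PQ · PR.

PQ = Q − P = (22, 2)
PR = R − P = (23, 8)
PQ · PR = 22·23 + 2·8 = 506 + 16 = 522

522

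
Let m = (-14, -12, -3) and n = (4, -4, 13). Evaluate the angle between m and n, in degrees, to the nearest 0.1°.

100.2

m · n = (-14)·4 + (-12)·(-4) + (-3)·13 = -56 + 48 - 39 = -47
|m|² = 196 + 144 + 9 = 349,  |m| = √349 ≈ 18.681542
|n|² = 16 + 16 + 169 = 201,  |n| = √201 ≈ 14.177447
cos θ = -47 / (18.681542 · 14.177447) ≈ -0.17745
θ = arccos(-0.17745) ≈ 100.2°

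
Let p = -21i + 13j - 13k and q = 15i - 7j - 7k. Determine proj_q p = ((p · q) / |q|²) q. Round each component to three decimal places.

p · q = (-21)·15 + 13·(-7) + (-13)·(-7) = -315 - 91 + 91 = -315
|q|² = 225 + 49 + 49 = 323
proj_q p = (-315/323) · (15, -7, -7) ≈ (-14.628, 6.827, 6.827)

(-14.628, 6.827, 6.827)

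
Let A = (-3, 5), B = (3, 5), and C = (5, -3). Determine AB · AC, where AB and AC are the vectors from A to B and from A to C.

48

AB = B − A = (6, 0)
AC = C − A = (8, -8)
AB · AC = 6·8 + 0·(-8) = 48 + 0 = 48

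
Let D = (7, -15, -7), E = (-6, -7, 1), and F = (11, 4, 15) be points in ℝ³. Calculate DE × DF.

DE = (-13, 8, 8)
DF = (4, 19, 22)
i: 8·22 - 8·19 = 176 - 152 = 24
j: 8·4 - (-13)·22 = 32 - (-286) = 318
k: (-13)·19 - 8·4 = -247 - 32 = -279
DE × DF = (24, 318, -279)

(24, 318, -279)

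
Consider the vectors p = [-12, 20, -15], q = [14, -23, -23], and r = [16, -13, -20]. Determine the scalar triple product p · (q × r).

q × r:
i: (-23)·(-20) - (-23)·(-13) = 460 - 299 = 161
j: (-23)·16 - 14·(-20) = -368 - (-280) = -88
k: 14·(-13) - (-23)·16 = -182 - (-368) = 186
q × r = (161, -88, 186)
p · (q × r) = (-12)·161 + 20·(-88) + (-15)·186 = -1932 - 1760 - 2790 = -6482

-6482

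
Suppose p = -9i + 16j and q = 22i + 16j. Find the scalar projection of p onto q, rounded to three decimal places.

2.132

p · q = (-9)·22 + 16·16 = -198 + 256 = 58
|q| = √(484 + 256) = √740 ≈ 27.2029
comp_q p = 58 / √740 ≈ 2.132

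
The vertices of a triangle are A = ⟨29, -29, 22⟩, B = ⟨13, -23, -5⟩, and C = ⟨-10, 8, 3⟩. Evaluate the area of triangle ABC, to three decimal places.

AB = (-16, 6, -27),  AC = (-39, 37, -19)
i: 6·(-19) - (-27)·37 = -114 - (-999) = 885
j: (-27)·(-39) - (-16)·(-19) = 1053 - 304 = 749
k: (-16)·37 - 6·(-39) = -592 - (-234) = -358
AB × AC = (885, 749, -358)
|AB × AC| = √1472390 ≈ 1213.4208
area = ½ · 1213.4208 ≈ 606.710

606.710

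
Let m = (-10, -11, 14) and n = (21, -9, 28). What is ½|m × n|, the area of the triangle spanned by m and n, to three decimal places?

341.189

i: (-11)·28 - 14·(-9) = -308 - (-126) = -182
j: 14·21 - (-10)·28 = 294 - (-280) = 574
k: (-10)·(-9) - (-11)·21 = 90 - (-231) = 321
m × n = (-182, 574, 321)
|m × n| = √((-182)² + 574² + 321²) = √465641 ≈ 682.3789
area = ½ · 682.3789 ≈ 341.189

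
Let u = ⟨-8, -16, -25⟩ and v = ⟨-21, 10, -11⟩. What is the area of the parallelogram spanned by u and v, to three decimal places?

738.580

i: (-16)·(-11) - (-25)·10 = 176 - (-250) = 426
j: (-25)·(-21) - (-8)·(-11) = 525 - 88 = 437
k: (-8)·10 - (-16)·(-21) = -80 - 336 = -416
u × v = (426, 437, -416)
|u × v| = √(426² + 437² + (-416)²) = √545501 ≈ 738.5804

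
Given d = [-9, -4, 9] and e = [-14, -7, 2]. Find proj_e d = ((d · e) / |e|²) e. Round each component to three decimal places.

(-9.671, -4.835, 1.382)

d · e = (-9)·(-14) + (-4)·(-7) + 9·2 = 126 + 28 + 18 = 172
|e|² = 196 + 49 + 4 = 249
proj_e d = (172/249) · (-14, -7, 2) ≈ (-9.671, -4.835, 1.382)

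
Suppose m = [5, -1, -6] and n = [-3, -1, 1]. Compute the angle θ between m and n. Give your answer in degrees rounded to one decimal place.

m · n = 5·(-3) + (-1)·(-1) + (-6)·1 = -15 + 1 - 6 = -20
|m|² = 25 + 1 + 36 = 62,  |m| = √62 ≈ 7.874008
|n|² = 9 + 1 + 1 = 11,  |n| = √11 ≈ 3.316625
cos θ = -20 / (7.874008 · 3.316625) ≈ -0.76584
θ = arccos(-0.76584) ≈ 140.0°

140.0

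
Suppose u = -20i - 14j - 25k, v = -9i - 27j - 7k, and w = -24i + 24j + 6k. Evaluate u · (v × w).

18372

v × w:
i: (-27)·6 - (-7)·24 = -162 - (-168) = 6
j: (-7)·(-24) - (-9)·6 = 168 - (-54) = 222
k: (-9)·24 - (-27)·(-24) = -216 - 648 = -864
v × w = (6, 222, -864)
u · (v × w) = (-20)·6 + (-14)·222 + (-25)·(-864) = -120 - 3108 + 21600 = 18372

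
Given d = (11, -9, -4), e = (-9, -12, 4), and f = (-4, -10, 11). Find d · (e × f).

-1927

e × f:
i: (-12)·11 - 4·(-10) = -132 - (-40) = -92
j: 4·(-4) - (-9)·11 = -16 - (-99) = 83
k: (-9)·(-10) - (-12)·(-4) = 90 - 48 = 42
e × f = (-92, 83, 42)
d · (e × f) = 11·(-92) + (-9)·83 + (-4)·42 = -1012 - 747 - 168 = -1927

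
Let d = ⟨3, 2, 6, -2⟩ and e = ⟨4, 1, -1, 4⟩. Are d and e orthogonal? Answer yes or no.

d · e = 3·4 + 2·1 + 6·(-1) + (-2)·4 = 12 + 2 - 6 - 8 = 0
Zero, so the vectors are orthogonal.

yes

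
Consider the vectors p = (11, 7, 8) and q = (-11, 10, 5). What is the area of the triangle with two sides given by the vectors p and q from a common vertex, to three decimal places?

119.836

i: 7·5 - 8·10 = 35 - 80 = -45
j: 8·(-11) - 11·5 = -88 - 55 = -143
k: 11·10 - 7·(-11) = 110 - (-77) = 187
p × q = (-45, -143, 187)
|p × q| = √((-45)² + (-143)² + 187²) = √57443 ≈ 239.6727
area = ½ · 239.6727 ≈ 119.836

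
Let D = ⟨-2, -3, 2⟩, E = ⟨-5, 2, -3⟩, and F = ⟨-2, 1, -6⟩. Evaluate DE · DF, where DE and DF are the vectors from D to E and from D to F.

60

DE = E − D = (-3, 5, -5)
DF = F − D = (0, 4, -8)
DE · DF = (-3)·0 + 5·4 + (-5)·(-8) = 0 + 20 + 40 = 60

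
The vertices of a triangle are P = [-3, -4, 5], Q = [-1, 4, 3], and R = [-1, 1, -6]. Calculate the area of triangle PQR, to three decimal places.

40.137

PQ = (2, 8, -2),  PR = (2, 5, -11)
i: 8·(-11) - (-2)·5 = -88 - (-10) = -78
j: (-2)·2 - 2·(-11) = -4 - (-22) = 18
k: 2·5 - 8·2 = 10 - 16 = -6
PQ × PR = (-78, 18, -6)
|PQ × PR| = √6444 ≈ 80.2745
area = ½ · 80.2745 ≈ 40.137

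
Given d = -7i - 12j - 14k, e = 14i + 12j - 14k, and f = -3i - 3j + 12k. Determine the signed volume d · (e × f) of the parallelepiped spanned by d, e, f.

e × f:
i: 12·12 - (-14)·(-3) = 144 - 42 = 102
j: (-14)·(-3) - 14·12 = 42 - 168 = -126
k: 14·(-3) - 12·(-3) = -42 - (-36) = -6
e × f = (102, -126, -6)
d · (e × f) = (-7)·102 + (-12)·(-126) + (-14)·(-6) = -714 + 1512 + 84 = 882

882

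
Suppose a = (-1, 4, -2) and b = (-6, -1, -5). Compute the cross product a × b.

(-22, 7, 25)

i: 4·(-5) - (-2)·(-1) = -20 - 2 = -22
j: (-2)·(-6) - (-1)·(-5) = 12 - 5 = 7
k: (-1)·(-1) - 4·(-6) = 1 - (-24) = 25
a × b = (-22, 7, 25)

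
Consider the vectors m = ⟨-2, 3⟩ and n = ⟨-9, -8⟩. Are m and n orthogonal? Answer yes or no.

m · n = (-2)·(-9) + 3·(-8) = 18 - 24 = -6
Nonzero, so the vectors are not orthogonal.

no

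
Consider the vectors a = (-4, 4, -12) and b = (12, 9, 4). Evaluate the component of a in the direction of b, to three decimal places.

-3.865

a · b = (-4)·12 + 4·9 + (-12)·4 = -48 + 36 - 48 = -60
|b| = √(144 + 81 + 16) = √241 ≈ 15.5242
comp_b a = -60 / √241 ≈ -3.865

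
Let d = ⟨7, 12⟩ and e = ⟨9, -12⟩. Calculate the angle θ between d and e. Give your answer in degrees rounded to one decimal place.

112.9

d · e = 7·9 + 12·(-12) = 63 - 144 = -81
|d|² = 49 + 144 = 193,  |d| = √193 ≈ 13.892444
|e|² = 81 + 144 = 225,  |e| = √225 ≈ 15.000000
cos θ = -81 / (13.892444 · 15.000000) ≈ -0.38870
θ = arccos(-0.38870) ≈ 112.9°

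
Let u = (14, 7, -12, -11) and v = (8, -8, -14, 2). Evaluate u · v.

u · v = 14·8 + 7·(-8) + (-12)·(-14) + (-11)·2 = 112 - 56 + 168 - 22 = 202

202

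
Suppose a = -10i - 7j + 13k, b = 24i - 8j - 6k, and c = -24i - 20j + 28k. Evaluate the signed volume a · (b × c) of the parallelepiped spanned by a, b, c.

-1600

b × c:
i: (-8)·28 - (-6)·(-20) = -224 - 120 = -344
j: (-6)·(-24) - 24·28 = 144 - 672 = -528
k: 24·(-20) - (-8)·(-24) = -480 - 192 = -672
b × c = (-344, -528, -672)
a · (b × c) = (-10)·(-344) + (-7)·(-528) + 13·(-672) = 3440 + 3696 - 8736 = -1600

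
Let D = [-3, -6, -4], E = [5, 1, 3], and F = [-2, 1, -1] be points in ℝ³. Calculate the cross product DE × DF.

(-28, -17, 49)

DE = (8, 7, 7)
DF = (1, 7, 3)
i: 7·3 - 7·7 = 21 - 49 = -28
j: 7·1 - 8·3 = 7 - 24 = -17
k: 8·7 - 7·1 = 56 - 7 = 49
DE × DF = (-28, -17, 49)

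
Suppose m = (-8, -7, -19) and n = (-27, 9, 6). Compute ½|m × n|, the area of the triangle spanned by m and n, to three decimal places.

i: (-7)·6 - (-19)·9 = -42 - (-171) = 129
j: (-19)·(-27) - (-8)·6 = 513 - (-48) = 561
k: (-8)·9 - (-7)·(-27) = -72 - 189 = -261
m × n = (129, 561, -261)
|m × n| = √(129² + 561² + (-261)²) = √399483 ≈ 632.0467
area = ½ · 632.0467 ≈ 316.023

316.023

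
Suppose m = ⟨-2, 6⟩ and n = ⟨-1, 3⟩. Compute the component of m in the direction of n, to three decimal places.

6.325

m · n = (-2)·(-1) + 6·3 = 2 + 18 = 20
|n| = √(1 + 9) = √10 ≈ 3.1623
comp_n m = 20 / √10 ≈ 6.325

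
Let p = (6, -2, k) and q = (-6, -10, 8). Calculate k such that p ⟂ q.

p · q = 6·(-6) + (-2)·(-10) + k·8 = -16 + 8k
Set equal to 0: 8k = 16, so k = 2.

2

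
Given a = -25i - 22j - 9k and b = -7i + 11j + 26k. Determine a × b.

(-473, 713, -429)

i: (-22)·26 - (-9)·11 = -572 - (-99) = -473
j: (-9)·(-7) - (-25)·26 = 63 - (-650) = 713
k: (-25)·11 - (-22)·(-7) = -275 - 154 = -429
a × b = (-473, 713, -429)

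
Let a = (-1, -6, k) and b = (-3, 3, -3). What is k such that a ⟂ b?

-5

a · b = (-1)·(-3) + (-6)·3 + k·(-3) = -15 - 3k
Set equal to 0: -3k = 15, so k = -5.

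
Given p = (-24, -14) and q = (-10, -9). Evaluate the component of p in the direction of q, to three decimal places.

p · q = (-24)·(-10) + (-14)·(-9) = 240 + 126 = 366
|q| = √(100 + 81) = √181 ≈ 13.4536
comp_q p = 366 / √181 ≈ 27.205

27.205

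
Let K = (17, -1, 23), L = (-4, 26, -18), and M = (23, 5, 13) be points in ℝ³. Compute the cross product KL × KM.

(-24, -456, -288)

KL = (-21, 27, -41)
KM = (6, 6, -10)
i: 27·(-10) - (-41)·6 = -270 - (-246) = -24
j: (-41)·6 - (-21)·(-10) = -246 - 210 = -456
k: (-21)·6 - 27·6 = -126 - 162 = -288
KL × KM = (-24, -456, -288)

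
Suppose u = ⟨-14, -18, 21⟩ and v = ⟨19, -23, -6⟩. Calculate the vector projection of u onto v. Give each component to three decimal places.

(0.451, -0.546, -0.143)

u · v = (-14)·19 + (-18)·(-23) + 21·(-6) = -266 + 414 - 126 = 22
|v|² = 361 + 529 + 36 = 926
proj_v u = (22/926) · (19, -23, -6) ≈ (0.451, -0.546, -0.143)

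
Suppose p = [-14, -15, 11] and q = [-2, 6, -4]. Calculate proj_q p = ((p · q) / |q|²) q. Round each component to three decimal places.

(3.786, -11.357, 7.571)

p · q = (-14)·(-2) + (-15)·6 + 11·(-4) = 28 - 90 - 44 = -106
|q|² = 4 + 36 + 16 = 56
proj_q p = (-106/56) · (-2, 6, -4) ≈ (3.786, -11.357, 7.571)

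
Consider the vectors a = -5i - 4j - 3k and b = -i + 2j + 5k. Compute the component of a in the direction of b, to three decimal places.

-3.286

a · b = (-5)·(-1) + (-4)·2 + (-3)·5 = 5 - 8 - 15 = -18
|b| = √(1 + 4 + 25) = √30 ≈ 5.4772
comp_b a = -18 / √30 ≈ -3.286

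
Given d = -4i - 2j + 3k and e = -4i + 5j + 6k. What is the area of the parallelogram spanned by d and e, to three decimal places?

i: (-2)·6 - 3·5 = -12 - 15 = -27
j: 3·(-4) - (-4)·6 = -12 - (-24) = 12
k: (-4)·5 - (-2)·(-4) = -20 - 8 = -28
d × e = (-27, 12, -28)
|d × e| = √((-27)² + 12² + (-28)²) = √1657 ≈ 40.7063

40.706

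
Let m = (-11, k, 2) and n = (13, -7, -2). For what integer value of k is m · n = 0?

-21

m · n = (-11)·13 + k·(-7) + 2·(-2) = -147 - 7k
Set equal to 0: -7k = 147, so k = -21.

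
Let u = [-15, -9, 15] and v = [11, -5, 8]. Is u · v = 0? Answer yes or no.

yes

u · v = (-15)·11 + (-9)·(-5) + 15·8 = -165 + 45 + 120 = 0
Zero, so the vectors are orthogonal.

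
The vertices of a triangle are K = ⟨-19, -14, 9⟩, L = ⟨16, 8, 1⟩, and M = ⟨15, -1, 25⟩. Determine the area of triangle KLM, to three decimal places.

KL = (35, 22, -8),  KM = (34, 13, 16)
i: 22·16 - (-8)·13 = 352 - (-104) = 456
j: (-8)·34 - 35·16 = -272 - 560 = -832
k: 35·13 - 22·34 = 455 - 748 = -293
KL × KM = (456, -832, -293)
|KL × KM| = √986009 ≈ 992.9799
area = ½ · 992.9799 ≈ 496.490

496.490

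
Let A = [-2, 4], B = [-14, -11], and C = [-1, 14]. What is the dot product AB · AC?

-162

AB = B − A = (-12, -15)
AC = C − A = (1, 10)
AB · AC = (-12)·1 + (-15)·10 = -12 - 150 = -162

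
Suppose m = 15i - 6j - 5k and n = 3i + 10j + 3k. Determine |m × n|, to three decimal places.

i: (-6)·3 - (-5)·10 = -18 - (-50) = 32
j: (-5)·3 - 15·3 = -15 - 45 = -60
k: 15·10 - (-6)·3 = 150 - (-18) = 168
m × n = (32, -60, 168)
|m × n| = √(32² + (-60)² + 168²) = √32848 ≈ 181.2402

181.240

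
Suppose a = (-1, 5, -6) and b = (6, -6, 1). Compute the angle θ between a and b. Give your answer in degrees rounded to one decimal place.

a · b = (-1)·6 + 5·(-6) + (-6)·1 = -6 - 30 - 6 = -42
|a|² = 1 + 25 + 36 = 62,  |a| = √62 ≈ 7.874008
|b|² = 36 + 36 + 1 = 73,  |b| = √73 ≈ 8.544004
cos θ = -42 / (7.874008 · 8.544004) ≈ -0.62430
θ = arccos(-0.62430) ≈ 128.6°

128.6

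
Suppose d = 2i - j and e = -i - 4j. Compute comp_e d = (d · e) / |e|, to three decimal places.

d · e = 2·(-1) + (-1)·(-4) = -2 + 4 = 2
|e| = √(1 + 16) = √17 ≈ 4.1231
comp_e d = 2 / √17 ≈ 0.485

0.485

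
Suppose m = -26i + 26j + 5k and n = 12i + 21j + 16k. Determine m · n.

314

m · n = (-26)·12 + 26·21 + 5·16 = -312 + 546 + 80 = 314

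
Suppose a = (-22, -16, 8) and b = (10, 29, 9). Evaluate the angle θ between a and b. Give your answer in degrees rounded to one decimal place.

132.5

a · b = (-22)·10 + (-16)·29 + 8·9 = -220 - 464 + 72 = -612
|a|² = 484 + 256 + 64 = 804,  |a| = √804 ≈ 28.354894
|b|² = 100 + 841 + 81 = 1022,  |b| = √1022 ≈ 31.968735
cos θ = -612 / (28.354894 · 31.968735) ≈ -0.67515
θ = arccos(-0.67515) ≈ 132.5°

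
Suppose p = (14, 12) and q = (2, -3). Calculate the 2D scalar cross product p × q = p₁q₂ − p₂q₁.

-66

14·(-3) - 12·2 = -42 - 24 = -66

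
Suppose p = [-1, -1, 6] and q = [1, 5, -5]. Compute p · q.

p · q = (-1)·1 + (-1)·5 + 6·(-5) = -1 - 5 - 30 = -36

-36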